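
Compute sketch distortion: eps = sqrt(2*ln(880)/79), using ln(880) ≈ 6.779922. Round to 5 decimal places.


ln(880) ≈ 6.779922.
2*ln(N)/m ≈ 2*6.779922/79 ≈ 0.17164359.
eps = sqrt(0.17164359) ≈ 0.4142989 ≈ 0.41430.

0.41430


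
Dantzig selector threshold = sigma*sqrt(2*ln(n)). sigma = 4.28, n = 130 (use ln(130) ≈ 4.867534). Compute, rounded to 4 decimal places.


ln(130) ≈ 4.867534.
2*ln(n) ≈ 9.735068.
sqrt(2*ln(n)) ≈ sqrt(9.735068) ≈ 3.120107.
threshold ≈ 4.28*3.120107 = 13.35405796 ≈ 13.3541.

13.3541


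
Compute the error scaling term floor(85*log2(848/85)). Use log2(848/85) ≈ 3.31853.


log2(n/k) = log2(848/85) ≈ 3.31853.
k*log2(n/k) ≈ 85*3.31853 = 282.07505.
floor(282.07505) = 282.

282


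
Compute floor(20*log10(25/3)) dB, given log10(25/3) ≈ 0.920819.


||x||/||e|| = 25/3.
log10(25/3) ≈ 0.920819.
20*log10(||x||/||e||) ≈ 20*0.920819 = 18.41638.
floor(18.41638) = 18.

18


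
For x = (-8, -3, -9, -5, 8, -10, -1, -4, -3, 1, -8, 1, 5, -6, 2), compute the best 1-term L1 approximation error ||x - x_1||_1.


Sorted |x_i| descending: [10, 9, 8, 8, 8, 6, 5, 5, 4, 3, 3, 2, 1, 1, 1]
Keep top 1: [10]
Tail entries: [9, 8, 8, 8, 6, 5, 5, 4, 3, 3, 2, 1, 1, 1]
L1 error = sum of tail = 64.

64


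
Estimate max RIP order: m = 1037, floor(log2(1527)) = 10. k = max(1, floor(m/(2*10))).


floor(log2(1527)) = 10.
2*10 = 20.
m/(2*floor(log2(n))) = 1037/20 ≈ 51.85.
floor = 51.
k = max(1, 51) = 51.

51


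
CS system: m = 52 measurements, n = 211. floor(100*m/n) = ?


100*m/n = 100*52/211 ≈ 24.6445.
floor = 24.

24


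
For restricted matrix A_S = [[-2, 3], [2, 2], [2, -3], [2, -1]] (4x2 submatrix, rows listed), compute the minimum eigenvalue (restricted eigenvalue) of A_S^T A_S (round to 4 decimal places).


A_S^T A_S = [[16, -10], [-10, 23]].
trace = 39.
det = 268.
disc = trace^2 - 4*det = 1521 - 4*268 = 449.
sqrt(449) ≈ 21.189620.
lam_min = (39 - sqrt(449))/2 ≈ (39 - 21.189620)/2 = 8.90519 ≈ 8.9052.

8.9052


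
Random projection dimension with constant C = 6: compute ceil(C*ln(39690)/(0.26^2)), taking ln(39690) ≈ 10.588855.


ln(39690) ≈ 10.588855.
eps^2 = 0.26^2 = 0.0676.
C*ln(N)/eps^2 ≈ 6*10.588855/0.0676 ≈ 939.8392.
m = ceil(939.8392) = 940.

940


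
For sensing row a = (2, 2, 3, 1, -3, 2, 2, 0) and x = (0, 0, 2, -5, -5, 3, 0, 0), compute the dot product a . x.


Non-zero terms: ['3*2', '1*-5', '-3*-5', '2*3']
Products: [6, -5, 15, 6]
y = sum = 22.

22


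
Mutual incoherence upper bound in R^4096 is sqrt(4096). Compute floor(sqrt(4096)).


64^2 = 4096 <= 4096 < 4225 = 65^2, so 64 <= sqrt(4096) < 65.
floor(sqrt(4096)) = 64.

64


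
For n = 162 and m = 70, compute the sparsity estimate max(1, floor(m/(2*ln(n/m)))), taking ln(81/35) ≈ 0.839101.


n/m = 162/70 = 81/35.
ln(n/m) ≈ 0.839101.
2*ln(n/m) ≈ 1.678202.
m/(2*ln(n/m)) ≈ 70/1.678202 ≈ 41.7113.
floor = 41.
k_max = max(1, 41) = 41.

41


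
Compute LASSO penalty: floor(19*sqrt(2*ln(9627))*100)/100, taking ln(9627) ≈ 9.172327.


ln(9627) ≈ 9.172327.
2*ln(n) ≈ 18.344654.
sqrt(2*ln(n)) ≈ sqrt(18.344654) ≈ 4.283066.
lambda ≈ 19*4.283066 = 81.378254.
floor(lambda*100)/100 = 81.37.

81.37


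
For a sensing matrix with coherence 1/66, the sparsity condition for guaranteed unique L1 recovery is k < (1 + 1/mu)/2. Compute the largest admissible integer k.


1/mu = 66.
1 + 1/mu = 67.
(1 + 1/mu)/2 = 33.5 is not an integer, so k_max = floor(33.5) = 33.

33


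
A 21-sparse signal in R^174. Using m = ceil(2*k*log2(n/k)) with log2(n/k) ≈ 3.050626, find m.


log2(n/k) = log2(174/21) ≈ 3.050626.
2*k*log2(n/k) ≈ 2*21*3.050626 = 128.126292.
m = ceil(128.126292) = 129.

129


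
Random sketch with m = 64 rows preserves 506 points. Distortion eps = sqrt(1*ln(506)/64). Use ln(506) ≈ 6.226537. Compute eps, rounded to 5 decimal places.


ln(506) ≈ 6.226537.
1*ln(N)/m ≈ 1*6.226537/64 ≈ 0.09728964.
eps = sqrt(0.09728964) ≈ 0.3119129 ≈ 0.31191.

0.31191


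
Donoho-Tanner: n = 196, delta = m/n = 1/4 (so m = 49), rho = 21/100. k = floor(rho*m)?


m = 1/4*196 = 49.
rho = 21/100.
rho*m = 21/100*49 = 10.29.
k = floor(10.29) = 10.

10


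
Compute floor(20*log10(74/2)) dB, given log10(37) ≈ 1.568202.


||x||/||e|| = 74/2 = 37.
log10(37) ≈ 1.568202.
20*log10(||x||/||e||) ≈ 20*1.568202 = 31.36404.
floor(31.36404) = 31.

31


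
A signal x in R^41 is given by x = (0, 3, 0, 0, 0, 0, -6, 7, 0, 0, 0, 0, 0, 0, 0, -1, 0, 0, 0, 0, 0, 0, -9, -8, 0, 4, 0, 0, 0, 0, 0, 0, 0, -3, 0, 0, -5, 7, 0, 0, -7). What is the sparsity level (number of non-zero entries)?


Non-zero positions: [1, 6, 7, 15, 22, 23, 25, 33, 36, 37, 40].
Sparsity = 11.

11


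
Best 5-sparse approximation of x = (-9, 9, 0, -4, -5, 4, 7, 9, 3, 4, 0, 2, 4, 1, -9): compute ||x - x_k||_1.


Sorted |x_i| descending: [9, 9, 9, 9, 7, 5, 4, 4, 4, 4, 3, 2, 1, 0, 0]
Keep top 5: [9, 9, 9, 9, 7]
Tail entries: [5, 4, 4, 4, 4, 3, 2, 1, 0, 0]
L1 error = sum of tail = 27.

27


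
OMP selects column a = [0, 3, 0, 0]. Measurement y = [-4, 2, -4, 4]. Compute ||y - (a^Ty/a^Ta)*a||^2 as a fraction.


a^T a = 9.
a^T y = 6.
coeff = 6/9 = 2/3.
||r||^2 = 48.

48


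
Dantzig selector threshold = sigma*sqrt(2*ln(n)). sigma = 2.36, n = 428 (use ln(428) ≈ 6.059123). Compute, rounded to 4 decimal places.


ln(428) ≈ 6.059123.
2*ln(n) ≈ 12.118246.
sqrt(2*ln(n)) ≈ sqrt(12.118246) ≈ 3.481127.
threshold ≈ 2.36*3.481127 = 8.21545972 ≈ 8.2155.

8.2155


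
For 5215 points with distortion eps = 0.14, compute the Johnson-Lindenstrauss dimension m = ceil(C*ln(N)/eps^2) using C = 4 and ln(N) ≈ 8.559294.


ln(5215) ≈ 8.559294.
eps^2 = 0.14^2 = 0.0196.
C*ln(N)/eps^2 ≈ 4*8.559294/0.0196 ≈ 1746.7947.
m = ceil(1746.7947) = 1747.

1747


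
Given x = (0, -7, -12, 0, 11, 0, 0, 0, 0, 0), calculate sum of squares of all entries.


Non-zero entries: [(1, -7), (2, -12), (4, 11)]
Squares: [49, 144, 121]
||x||_2^2 = sum = 314.

314


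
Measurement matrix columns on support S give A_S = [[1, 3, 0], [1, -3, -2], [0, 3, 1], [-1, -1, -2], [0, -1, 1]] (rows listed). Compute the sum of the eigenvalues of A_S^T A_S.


Sum of eigenvalues of A_S^T A_S = trace(A_S^T A_S) = sum of squared column norms of A_S.
A_S^T A_S diagonal: [3, 29, 10].
trace = 3 + 29 + 10 = 42.

42


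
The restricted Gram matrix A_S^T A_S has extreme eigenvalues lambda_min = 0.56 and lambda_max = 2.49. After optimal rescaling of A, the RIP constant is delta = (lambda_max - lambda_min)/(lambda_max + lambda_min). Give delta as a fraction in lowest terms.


lambda_max - lambda_min = 2.49 - 0.56 = 1.93.
lambda_max + lambda_min = 2.49 + 0.56 = 3.05.
delta = 1.93/3.05 = 193/305.

193/305


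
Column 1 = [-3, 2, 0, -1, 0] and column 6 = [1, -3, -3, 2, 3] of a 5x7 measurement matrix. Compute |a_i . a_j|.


Inner product: -3*1 + 2*-3 + 0*-3 + -1*2 + 0*3
Products: [-3, -6, 0, -2, 0]
Sum = -11.
|dot| = 11.

11


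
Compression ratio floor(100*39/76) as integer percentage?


100*m/n = 100*39/76 ≈ 51.3158.
floor = 51.

51


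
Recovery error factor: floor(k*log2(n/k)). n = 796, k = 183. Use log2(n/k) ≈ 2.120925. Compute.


log2(n/k) = log2(796/183) ≈ 2.120925.
k*log2(n/k) ≈ 183*2.120925 = 388.129275.
floor(388.129275) = 388.

388


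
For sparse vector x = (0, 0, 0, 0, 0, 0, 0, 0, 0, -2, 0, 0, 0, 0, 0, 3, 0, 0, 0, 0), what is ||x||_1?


Non-zero entries: [(9, -2), (15, 3)]
Absolute values: [2, 3]
||x||_1 = sum = 5.

5


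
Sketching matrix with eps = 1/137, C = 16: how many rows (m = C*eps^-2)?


1/eps = 137.
(1/eps)^2 = 18769.
m = 16*18769 = 300304.

300304


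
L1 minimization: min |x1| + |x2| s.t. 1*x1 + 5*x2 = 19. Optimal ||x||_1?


Axis intercepts:
  x1 = 19, x2 = 0: L1 = 19
  x1 = 0, x2 = 19/5: L1 = 19/5
x* = (0, 19/5)
||x*||_1 = 19/5.

19/5


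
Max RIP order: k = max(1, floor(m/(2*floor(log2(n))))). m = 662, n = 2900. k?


floor(log2(2900)) = 11.
2*11 = 22.
m/(2*floor(log2(n))) = 662/22 ≈ 30.0909.
floor = 30.
k = max(1, 30) = 30.

30


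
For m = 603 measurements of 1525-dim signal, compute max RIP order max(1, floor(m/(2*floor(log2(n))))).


floor(log2(1525)) = 10.
2*10 = 20.
m/(2*floor(log2(n))) = 603/20 ≈ 30.15.
floor = 30.
k = max(1, 30) = 30.

30


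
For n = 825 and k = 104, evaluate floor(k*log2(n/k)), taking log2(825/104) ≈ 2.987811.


log2(n/k) = log2(825/104) ≈ 2.987811.
k*log2(n/k) ≈ 104*2.987811 = 310.732344.
floor(310.732344) = 310.

310


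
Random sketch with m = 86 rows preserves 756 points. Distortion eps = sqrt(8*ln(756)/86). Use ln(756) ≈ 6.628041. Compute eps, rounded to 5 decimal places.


ln(756) ≈ 6.628041.
8*ln(N)/m ≈ 8*6.628041/86 ≈ 0.61656195.
eps = sqrt(0.61656195) ≈ 0.7852146 ≈ 0.78521.

0.78521


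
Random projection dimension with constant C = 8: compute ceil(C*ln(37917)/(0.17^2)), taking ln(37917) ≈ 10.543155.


ln(37917) ≈ 10.543155.
eps^2 = 0.17^2 = 0.0289.
C*ln(N)/eps^2 ≈ 8*10.543155/0.0289 ≈ 2918.5204.
m = ceil(2918.5204) = 2919.

2919


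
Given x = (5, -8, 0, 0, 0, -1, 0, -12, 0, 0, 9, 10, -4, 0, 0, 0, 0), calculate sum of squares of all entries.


Non-zero entries: [(0, 5), (1, -8), (5, -1), (7, -12), (10, 9), (11, 10), (12, -4)]
Squares: [25, 64, 1, 144, 81, 100, 16]
||x||_2^2 = sum = 431.

431


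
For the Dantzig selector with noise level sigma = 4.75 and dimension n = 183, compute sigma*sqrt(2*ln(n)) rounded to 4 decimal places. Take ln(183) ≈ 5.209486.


ln(183) ≈ 5.209486.
2*ln(n) ≈ 10.418972.
sqrt(2*ln(n)) ≈ sqrt(10.418972) ≈ 3.227843.
threshold ≈ 4.75*3.227843 = 15.33225425 ≈ 15.3323.

15.3323


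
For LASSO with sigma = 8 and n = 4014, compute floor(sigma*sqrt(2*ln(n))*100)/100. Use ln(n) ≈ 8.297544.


ln(4014) ≈ 8.297544.
2*ln(n) ≈ 16.595088.
sqrt(2*ln(n)) ≈ sqrt(16.595088) ≈ 4.073707.
lambda ≈ 8*4.073707 = 32.589656.
floor(lambda*100)/100 = 32.58.

32.58


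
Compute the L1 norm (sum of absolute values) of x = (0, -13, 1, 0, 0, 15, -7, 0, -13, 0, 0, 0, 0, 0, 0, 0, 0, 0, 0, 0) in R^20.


Non-zero entries: [(1, -13), (2, 1), (5, 15), (6, -7), (8, -13)]
Absolute values: [13, 1, 15, 7, 13]
||x||_1 = sum = 49.

49


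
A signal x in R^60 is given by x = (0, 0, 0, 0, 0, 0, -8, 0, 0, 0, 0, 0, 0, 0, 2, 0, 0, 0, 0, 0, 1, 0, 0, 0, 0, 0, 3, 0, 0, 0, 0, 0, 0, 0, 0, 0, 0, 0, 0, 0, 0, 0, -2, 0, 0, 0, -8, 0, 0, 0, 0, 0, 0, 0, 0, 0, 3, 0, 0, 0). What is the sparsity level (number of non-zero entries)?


Non-zero positions: [6, 14, 20, 26, 42, 46, 56].
Sparsity = 7.

7


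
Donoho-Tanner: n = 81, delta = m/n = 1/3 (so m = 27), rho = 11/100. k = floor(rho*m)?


m = 1/3*81 = 27.
rho = 11/100.
rho*m = 11/100*27 = 2.97.
k = floor(2.97) = 2.

2


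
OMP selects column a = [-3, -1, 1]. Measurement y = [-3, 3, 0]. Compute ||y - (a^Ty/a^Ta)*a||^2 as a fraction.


a^T a = 11.
a^T y = 6.
coeff = 6/11 = 6/11.
||r||^2 = 162/11.

162/11


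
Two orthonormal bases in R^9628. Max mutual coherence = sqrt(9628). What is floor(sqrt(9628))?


98^2 = 9604 <= 9628 < 9801 = 99^2, so 98 <= sqrt(9628) < 99.
floor(sqrt(9628)) = 98.

98


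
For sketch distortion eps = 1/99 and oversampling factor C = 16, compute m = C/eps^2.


1/eps = 99.
(1/eps)^2 = 9801.
m = 16*9801 = 156816.

156816


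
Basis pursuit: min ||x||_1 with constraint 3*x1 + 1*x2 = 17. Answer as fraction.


Axis intercepts:
  x1 = 17/3, x2 = 0: L1 = 17/3
  x1 = 0, x2 = 17: L1 = 17
x* = (17/3, 0)
||x*||_1 = 17/3.

17/3


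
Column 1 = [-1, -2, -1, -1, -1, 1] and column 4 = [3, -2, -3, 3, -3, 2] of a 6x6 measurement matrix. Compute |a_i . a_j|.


Inner product: -1*3 + -2*-2 + -1*-3 + -1*3 + -1*-3 + 1*2
Products: [-3, 4, 3, -3, 3, 2]
Sum = 6.
|dot| = 6.

6


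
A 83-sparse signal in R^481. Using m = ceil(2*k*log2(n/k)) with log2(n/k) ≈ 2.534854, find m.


log2(n/k) = log2(481/83) ≈ 2.534854.
2*k*log2(n/k) ≈ 2*83*2.534854 = 420.785764.
m = ceil(420.785764) = 421.

421


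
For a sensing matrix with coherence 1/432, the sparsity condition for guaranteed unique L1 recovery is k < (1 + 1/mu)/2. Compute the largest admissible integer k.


1/mu = 432.
1 + 1/mu = 433.
(1 + 1/mu)/2 = 216.5 is not an integer, so k_max = floor(216.5) = 216.

216


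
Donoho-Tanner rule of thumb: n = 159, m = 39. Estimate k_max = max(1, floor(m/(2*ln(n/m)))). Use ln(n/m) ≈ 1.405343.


n/m = 159/39 = 53/13.
ln(n/m) ≈ 1.405343.
2*ln(n/m) ≈ 2.810686.
m/(2*ln(n/m)) ≈ 39/2.810686 ≈ 13.8756.
floor = 13.
k_max = max(1, 13) = 13.

13


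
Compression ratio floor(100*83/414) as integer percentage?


100*m/n = 100*83/414 ≈ 20.0483.
floor = 20.

20


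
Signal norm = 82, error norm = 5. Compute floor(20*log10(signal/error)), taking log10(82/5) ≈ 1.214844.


||x||/||e|| = 82/5.
log10(82/5) ≈ 1.214844.
20*log10(||x||/||e||) ≈ 20*1.214844 = 24.29688.
floor(24.29688) = 24.

24


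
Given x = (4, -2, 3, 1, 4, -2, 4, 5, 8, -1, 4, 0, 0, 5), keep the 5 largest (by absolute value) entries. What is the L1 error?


Sorted |x_i| descending: [8, 5, 5, 4, 4, 4, 4, 3, 2, 2, 1, 1, 0, 0]
Keep top 5: [8, 5, 5, 4, 4]
Tail entries: [4, 4, 3, 2, 2, 1, 1, 0, 0]
L1 error = sum of tail = 17.

17


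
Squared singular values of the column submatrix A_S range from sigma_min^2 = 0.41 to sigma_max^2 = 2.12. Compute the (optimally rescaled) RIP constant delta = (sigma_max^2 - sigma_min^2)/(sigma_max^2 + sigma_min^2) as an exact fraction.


lambda_max - lambda_min = 2.12 - 0.41 = 1.71.
lambda_max + lambda_min = 2.12 + 0.41 = 2.53.
delta = 1.71/2.53 = 171/253.

171/253


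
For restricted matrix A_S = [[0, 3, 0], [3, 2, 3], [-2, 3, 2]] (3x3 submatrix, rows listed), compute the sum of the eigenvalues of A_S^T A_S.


Sum of eigenvalues of A_S^T A_S = trace(A_S^T A_S) = sum of squared column norms of A_S.
A_S^T A_S diagonal: [13, 22, 13].
trace = 13 + 22 + 13 = 48.

48


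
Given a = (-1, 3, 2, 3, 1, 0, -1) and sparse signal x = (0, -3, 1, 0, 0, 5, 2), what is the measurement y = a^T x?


Non-zero terms: ['3*-3', '2*1', '0*5', '-1*2']
Products: [-9, 2, 0, -2]
y = sum = -9.

-9


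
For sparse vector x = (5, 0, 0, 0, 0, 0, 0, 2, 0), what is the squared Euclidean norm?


Non-zero entries: [(0, 5), (7, 2)]
Squares: [25, 4]
||x||_2^2 = sum = 29.

29


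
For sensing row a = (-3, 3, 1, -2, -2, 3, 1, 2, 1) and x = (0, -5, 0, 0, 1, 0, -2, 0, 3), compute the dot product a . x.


Non-zero terms: ['3*-5', '-2*1', '1*-2', '1*3']
Products: [-15, -2, -2, 3]
y = sum = -16.

-16


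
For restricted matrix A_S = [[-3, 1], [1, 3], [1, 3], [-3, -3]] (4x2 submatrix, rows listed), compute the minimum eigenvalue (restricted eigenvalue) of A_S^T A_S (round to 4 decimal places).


A_S^T A_S = [[20, 12], [12, 28]].
trace = 48.
det = 416.
disc = trace^2 - 4*det = 2304 - 4*416 = 640.
sqrt(640) ≈ 25.298221.
lam_min = (48 - sqrt(640))/2 ≈ (48 - 25.298221)/2 = 11.3508895 ≈ 11.3509.

11.3509


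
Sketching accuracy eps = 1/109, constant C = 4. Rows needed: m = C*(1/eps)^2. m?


1/eps = 109.
(1/eps)^2 = 11881.
m = 4*11881 = 47524.

47524


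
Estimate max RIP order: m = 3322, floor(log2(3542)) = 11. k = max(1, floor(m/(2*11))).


floor(log2(3542)) = 11.
2*11 = 22.
m/(2*floor(log2(n))) = 3322/22 ≈ 151.0.
floor = 151.
k = max(1, 151) = 151.

151


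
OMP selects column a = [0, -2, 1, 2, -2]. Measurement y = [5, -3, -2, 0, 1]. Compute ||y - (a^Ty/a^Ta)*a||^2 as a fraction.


a^T a = 13.
a^T y = 2.
coeff = 2/13 = 2/13.
||r||^2 = 503/13.

503/13


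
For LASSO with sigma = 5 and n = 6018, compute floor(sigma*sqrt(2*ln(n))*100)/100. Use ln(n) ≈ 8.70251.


ln(6018) ≈ 8.70251.
2*ln(n) ≈ 17.40502.
sqrt(2*ln(n)) ≈ sqrt(17.40502) ≈ 4.171932.
lambda ≈ 5*4.171932 = 20.85966.
floor(lambda*100)/100 = 20.85.

20.85


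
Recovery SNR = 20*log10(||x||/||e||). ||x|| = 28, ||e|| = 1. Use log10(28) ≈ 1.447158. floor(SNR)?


||x||/||e|| = 28/1 = 28.
log10(28) ≈ 1.447158.
20*log10(||x||/||e||) ≈ 20*1.447158 = 28.94316.
floor(28.94316) = 28.

28


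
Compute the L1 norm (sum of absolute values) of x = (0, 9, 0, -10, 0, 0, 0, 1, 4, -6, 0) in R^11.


Non-zero entries: [(1, 9), (3, -10), (7, 1), (8, 4), (9, -6)]
Absolute values: [9, 10, 1, 4, 6]
||x||_1 = sum = 30.

30


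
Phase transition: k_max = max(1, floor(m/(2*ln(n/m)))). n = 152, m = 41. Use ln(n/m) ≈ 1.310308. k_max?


n/m = 152/41.
ln(n/m) ≈ 1.310308.
2*ln(n/m) ≈ 2.620616.
m/(2*ln(n/m)) ≈ 41/2.620616 ≈ 15.6452.
floor = 15.
k_max = max(1, 15) = 15.

15


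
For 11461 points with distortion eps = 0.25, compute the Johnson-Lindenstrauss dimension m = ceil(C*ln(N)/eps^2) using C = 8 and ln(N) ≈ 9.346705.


ln(11461) ≈ 9.346705.
eps^2 = 0.25^2 = 0.0625.
C*ln(N)/eps^2 ≈ 8*9.346705/0.0625 ≈ 1196.3782.
m = ceil(1196.3782) = 1197.

1197


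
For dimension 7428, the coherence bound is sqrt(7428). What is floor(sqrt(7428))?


86^2 = 7396 <= 7428 < 7569 = 87^2, so 86 <= sqrt(7428) < 87.
floor(sqrt(7428)) = 86.

86


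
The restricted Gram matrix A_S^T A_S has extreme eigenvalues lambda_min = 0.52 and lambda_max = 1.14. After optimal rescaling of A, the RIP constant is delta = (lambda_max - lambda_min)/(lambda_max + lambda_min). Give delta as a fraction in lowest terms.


lambda_max - lambda_min = 1.14 - 0.52 = 0.62.
lambda_max + lambda_min = 1.14 + 0.52 = 1.66.
delta = 0.62/1.66 = 62/166 = 31/83.

31/83


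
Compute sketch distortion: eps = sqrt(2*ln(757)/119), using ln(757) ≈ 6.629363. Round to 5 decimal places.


ln(757) ≈ 6.629363.
2*ln(N)/m ≈ 2*6.629363/119 ≈ 0.11141787.
eps = sqrt(0.11141787) ≈ 0.3337932 ≈ 0.33379.

0.33379


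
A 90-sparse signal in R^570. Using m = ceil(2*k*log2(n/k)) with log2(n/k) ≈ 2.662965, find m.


log2(n/k) = log2(570/90) ≈ 2.662965.
2*k*log2(n/k) ≈ 2*90*2.662965 = 479.3337.
m = ceil(479.3337) = 480.

480


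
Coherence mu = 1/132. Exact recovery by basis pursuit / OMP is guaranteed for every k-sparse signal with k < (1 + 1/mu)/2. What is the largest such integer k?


1/mu = 132.
1 + 1/mu = 133.
(1 + 1/mu)/2 = 66.5 is not an integer, so k_max = floor(66.5) = 66.

66


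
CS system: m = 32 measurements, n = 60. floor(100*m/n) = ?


100*m/n = 100*32/60 ≈ 53.3333.
floor = 53.

53


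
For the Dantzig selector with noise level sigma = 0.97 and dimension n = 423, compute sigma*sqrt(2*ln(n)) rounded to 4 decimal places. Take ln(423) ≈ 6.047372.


ln(423) ≈ 6.047372.
2*ln(n) ≈ 12.094744.
sqrt(2*ln(n)) ≈ sqrt(12.094744) ≈ 3.47775.
threshold ≈ 0.97*3.47775 = 3.3734175 ≈ 3.3734.

3.3734


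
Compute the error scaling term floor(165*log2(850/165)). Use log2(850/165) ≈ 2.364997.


log2(n/k) = log2(850/165) ≈ 2.364997.
k*log2(n/k) ≈ 165*2.364997 = 390.224505.
floor(390.224505) = 390.

390


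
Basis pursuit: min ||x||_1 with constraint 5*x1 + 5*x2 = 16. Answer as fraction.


Axis intercepts:
  x1 = 16/5, x2 = 0: L1 = 16/5
  x1 = 0, x2 = 16/5: L1 = 16/5
x* = (16/5, 0)
||x*||_1 = 16/5.

16/5


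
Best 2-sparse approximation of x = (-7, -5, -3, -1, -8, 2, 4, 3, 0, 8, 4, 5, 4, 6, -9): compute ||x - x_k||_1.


Sorted |x_i| descending: [9, 8, 8, 7, 6, 5, 5, 4, 4, 4, 3, 3, 2, 1, 0]
Keep top 2: [9, 8]
Tail entries: [8, 7, 6, 5, 5, 4, 4, 4, 3, 3, 2, 1, 0]
L1 error = sum of tail = 52.

52


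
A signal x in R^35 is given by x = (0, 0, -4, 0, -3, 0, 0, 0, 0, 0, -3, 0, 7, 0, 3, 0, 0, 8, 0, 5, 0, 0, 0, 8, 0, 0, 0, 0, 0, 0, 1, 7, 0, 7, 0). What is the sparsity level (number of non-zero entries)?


Non-zero positions: [2, 4, 10, 12, 14, 17, 19, 23, 30, 31, 33].
Sparsity = 11.

11


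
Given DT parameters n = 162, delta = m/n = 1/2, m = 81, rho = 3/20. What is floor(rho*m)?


m = 1/2*162 = 81.
rho = 3/20.
rho*m = 3/20*81 = 12.15.
k = floor(12.15) = 12.

12


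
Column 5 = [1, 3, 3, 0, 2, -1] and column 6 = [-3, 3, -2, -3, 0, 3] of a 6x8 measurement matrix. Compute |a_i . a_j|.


Inner product: 1*-3 + 3*3 + 3*-2 + 0*-3 + 2*0 + -1*3
Products: [-3, 9, -6, 0, 0, -3]
Sum = -3.
|dot| = 3.

3


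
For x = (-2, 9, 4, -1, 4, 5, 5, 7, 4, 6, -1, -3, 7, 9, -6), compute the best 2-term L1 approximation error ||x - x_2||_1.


Sorted |x_i| descending: [9, 9, 7, 7, 6, 6, 5, 5, 4, 4, 4, 3, 2, 1, 1]
Keep top 2: [9, 9]
Tail entries: [7, 7, 6, 6, 5, 5, 4, 4, 4, 3, 2, 1, 1]
L1 error = sum of tail = 55.

55


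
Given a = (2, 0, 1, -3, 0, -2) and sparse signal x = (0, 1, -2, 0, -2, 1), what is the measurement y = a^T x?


Non-zero terms: ['0*1', '1*-2', '0*-2', '-2*1']
Products: [0, -2, 0, -2]
y = sum = -4.

-4


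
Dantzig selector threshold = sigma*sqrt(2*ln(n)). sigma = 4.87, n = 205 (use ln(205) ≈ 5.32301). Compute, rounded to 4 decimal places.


ln(205) ≈ 5.32301.
2*ln(n) ≈ 10.64602.
sqrt(2*ln(n)) ≈ sqrt(10.64602) ≈ 3.262824.
threshold ≈ 4.87*3.262824 = 15.88995288 ≈ 15.8900.

15.8900


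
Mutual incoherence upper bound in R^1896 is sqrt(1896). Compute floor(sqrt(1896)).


43^2 = 1849 <= 1896 < 1936 = 44^2, so 43 <= sqrt(1896) < 44.
floor(sqrt(1896)) = 43.

43


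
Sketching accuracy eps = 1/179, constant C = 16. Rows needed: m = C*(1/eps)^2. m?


1/eps = 179.
(1/eps)^2 = 32041.
m = 16*32041 = 512656.

512656


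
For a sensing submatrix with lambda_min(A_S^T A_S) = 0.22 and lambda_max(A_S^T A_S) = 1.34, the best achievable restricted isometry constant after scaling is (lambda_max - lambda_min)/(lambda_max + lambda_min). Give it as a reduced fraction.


lambda_max - lambda_min = 1.34 - 0.22 = 1.12.
lambda_max + lambda_min = 1.34 + 0.22 = 1.56.
delta = 1.12/1.56 = 112/156 = 28/39.

28/39


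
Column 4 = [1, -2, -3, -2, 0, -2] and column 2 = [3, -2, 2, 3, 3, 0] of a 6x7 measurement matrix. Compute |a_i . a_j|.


Inner product: 1*3 + -2*-2 + -3*2 + -2*3 + 0*3 + -2*0
Products: [3, 4, -6, -6, 0, 0]
Sum = -5.
|dot| = 5.

5


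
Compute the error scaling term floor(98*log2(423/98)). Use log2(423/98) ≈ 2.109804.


log2(n/k) = log2(423/98) ≈ 2.109804.
k*log2(n/k) ≈ 98*2.109804 = 206.760792.
floor(206.760792) = 206.

206


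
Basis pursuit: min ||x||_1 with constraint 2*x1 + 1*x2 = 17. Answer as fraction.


Axis intercepts:
  x1 = 17/2, x2 = 0: L1 = 17/2
  x1 = 0, x2 = 17: L1 = 17
x* = (17/2, 0)
||x*||_1 = 17/2.

17/2


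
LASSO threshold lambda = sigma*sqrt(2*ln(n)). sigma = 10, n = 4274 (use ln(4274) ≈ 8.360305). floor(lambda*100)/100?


ln(4274) ≈ 8.360305.
2*ln(n) ≈ 16.72061.
sqrt(2*ln(n)) ≈ sqrt(16.72061) ≈ 4.089084.
lambda ≈ 10*4.089084 = 40.89084.
floor(lambda*100)/100 = 40.89.

40.89


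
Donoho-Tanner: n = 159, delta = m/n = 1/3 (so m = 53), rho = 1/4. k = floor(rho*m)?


m = 1/3*159 = 53.
rho = 1/4.
rho*m = 1/4*53 = 13.25.
k = floor(13.25) = 13.

13


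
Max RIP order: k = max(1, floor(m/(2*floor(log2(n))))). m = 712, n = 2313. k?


floor(log2(2313)) = 11.
2*11 = 22.
m/(2*floor(log2(n))) = 712/22 ≈ 32.3636.
floor = 32.
k = max(1, 32) = 32.

32


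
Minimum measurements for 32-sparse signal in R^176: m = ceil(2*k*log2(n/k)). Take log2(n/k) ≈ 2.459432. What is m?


log2(n/k) = log2(176/32) ≈ 2.459432.
2*k*log2(n/k) ≈ 2*32*2.459432 = 157.403648.
m = ceil(157.403648) = 158.

158


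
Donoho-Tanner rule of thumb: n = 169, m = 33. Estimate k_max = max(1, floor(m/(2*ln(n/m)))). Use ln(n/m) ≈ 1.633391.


n/m = 169/33.
ln(n/m) ≈ 1.633391.
2*ln(n/m) ≈ 3.266782.
m/(2*ln(n/m)) ≈ 33/3.266782 ≈ 10.1017.
floor = 10.
k_max = max(1, 10) = 10.

10


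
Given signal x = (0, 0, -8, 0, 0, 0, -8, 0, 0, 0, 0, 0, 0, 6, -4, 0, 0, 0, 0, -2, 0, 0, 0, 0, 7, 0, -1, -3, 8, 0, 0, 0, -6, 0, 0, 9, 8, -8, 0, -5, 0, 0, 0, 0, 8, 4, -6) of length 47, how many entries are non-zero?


Non-zero positions: [2, 6, 13, 14, 19, 24, 26, 27, 28, 32, 35, 36, 37, 39, 44, 45, 46].
Sparsity = 17.

17


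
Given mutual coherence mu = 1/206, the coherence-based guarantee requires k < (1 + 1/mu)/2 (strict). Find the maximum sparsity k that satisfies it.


1/mu = 206.
1 + 1/mu = 207.
(1 + 1/mu)/2 = 103.5 is not an integer, so k_max = floor(103.5) = 103.

103


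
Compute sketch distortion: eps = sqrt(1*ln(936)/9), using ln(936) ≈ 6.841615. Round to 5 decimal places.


ln(936) ≈ 6.841615.
1*ln(N)/m ≈ 1*6.841615/9 ≈ 0.76017944.
eps = sqrt(0.76017944) ≈ 0.8718827 ≈ 0.87188.

0.87188


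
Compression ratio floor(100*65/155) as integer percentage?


100*m/n = 100*65/155 ≈ 41.9355.
floor = 41.

41


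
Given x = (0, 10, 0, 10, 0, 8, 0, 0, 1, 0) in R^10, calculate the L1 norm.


Non-zero entries: [(1, 10), (3, 10), (5, 8), (8, 1)]
Absolute values: [10, 10, 8, 1]
||x||_1 = sum = 29.

29


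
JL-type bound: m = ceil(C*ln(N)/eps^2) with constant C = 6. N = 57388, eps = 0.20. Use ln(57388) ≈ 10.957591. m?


ln(57388) ≈ 10.957591.
eps^2 = 0.20^2 = 0.04.
C*ln(N)/eps^2 ≈ 6*10.957591/0.04 ≈ 1643.6387.
m = ceil(1643.6387) = 1644.

1644


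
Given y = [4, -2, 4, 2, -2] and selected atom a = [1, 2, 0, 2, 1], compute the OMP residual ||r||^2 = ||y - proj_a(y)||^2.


a^T a = 10.
a^T y = 2.
coeff = 2/10 = 1/5.
||r||^2 = 218/5.

218/5


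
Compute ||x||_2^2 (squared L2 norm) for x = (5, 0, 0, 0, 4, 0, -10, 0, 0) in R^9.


Non-zero entries: [(0, 5), (4, 4), (6, -10)]
Squares: [25, 16, 100]
||x||_2^2 = sum = 141.

141


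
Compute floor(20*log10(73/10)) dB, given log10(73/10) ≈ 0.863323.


||x||/||e|| = 73/10.
log10(73/10) ≈ 0.863323.
20*log10(||x||/||e||) ≈ 20*0.863323 = 17.26646.
floor(17.26646) = 17.

17


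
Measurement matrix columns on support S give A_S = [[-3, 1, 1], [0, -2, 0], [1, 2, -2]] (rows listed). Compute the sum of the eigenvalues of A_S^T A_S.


Sum of eigenvalues of A_S^T A_S = trace(A_S^T A_S) = sum of squared column norms of A_S.
A_S^T A_S diagonal: [10, 9, 5].
trace = 10 + 9 + 5 = 24.

24


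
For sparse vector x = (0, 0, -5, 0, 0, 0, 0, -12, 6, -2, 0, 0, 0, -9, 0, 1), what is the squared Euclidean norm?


Non-zero entries: [(2, -5), (7, -12), (8, 6), (9, -2), (13, -9), (15, 1)]
Squares: [25, 144, 36, 4, 81, 1]
||x||_2^2 = sum = 291.

291


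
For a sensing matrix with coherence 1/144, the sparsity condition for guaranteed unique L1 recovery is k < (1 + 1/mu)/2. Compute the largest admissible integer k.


1/mu = 144.
1 + 1/mu = 145.
(1 + 1/mu)/2 = 72.5 is not an integer, so k_max = floor(72.5) = 72.

72


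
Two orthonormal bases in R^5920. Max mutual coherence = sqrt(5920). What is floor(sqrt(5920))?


76^2 = 5776 <= 5920 < 5929 = 77^2, so 76 <= sqrt(5920) < 77.
floor(sqrt(5920)) = 76.

76


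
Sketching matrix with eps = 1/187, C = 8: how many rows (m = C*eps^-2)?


1/eps = 187.
(1/eps)^2 = 34969.
m = 8*34969 = 279752.

279752


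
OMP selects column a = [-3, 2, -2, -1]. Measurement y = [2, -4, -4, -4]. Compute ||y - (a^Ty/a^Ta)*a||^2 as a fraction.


a^T a = 18.
a^T y = -2.
coeff = -2/18 = -1/9.
||r||^2 = 466/9.

466/9


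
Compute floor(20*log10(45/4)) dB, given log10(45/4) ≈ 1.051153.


||x||/||e|| = 45/4.
log10(45/4) ≈ 1.051153.
20*log10(||x||/||e||) ≈ 20*1.051153 = 21.02306.
floor(21.02306) = 21.

21


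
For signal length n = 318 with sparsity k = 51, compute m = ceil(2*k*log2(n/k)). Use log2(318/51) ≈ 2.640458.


log2(n/k) = log2(318/51) ≈ 2.640458.
2*k*log2(n/k) ≈ 2*51*2.640458 = 269.326716.
m = ceil(269.326716) = 270.

270


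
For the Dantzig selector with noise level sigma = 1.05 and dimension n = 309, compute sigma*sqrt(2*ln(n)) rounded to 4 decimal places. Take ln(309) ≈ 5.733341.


ln(309) ≈ 5.733341.
2*ln(n) ≈ 11.466682.
sqrt(2*ln(n)) ≈ sqrt(11.466682) ≈ 3.386249.
threshold ≈ 1.05*3.386249 = 3.55556145 ≈ 3.5556.

3.5556


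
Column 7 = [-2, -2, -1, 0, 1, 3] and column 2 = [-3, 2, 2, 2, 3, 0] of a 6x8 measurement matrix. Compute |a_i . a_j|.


Inner product: -2*-3 + -2*2 + -1*2 + 0*2 + 1*3 + 3*0
Products: [6, -4, -2, 0, 3, 0]
Sum = 3.
|dot| = 3.

3


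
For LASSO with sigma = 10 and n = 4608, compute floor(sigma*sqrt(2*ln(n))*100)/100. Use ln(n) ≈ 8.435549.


ln(4608) ≈ 8.435549.
2*ln(n) ≈ 16.871098.
sqrt(2*ln(n)) ≈ sqrt(16.871098) ≈ 4.107444.
lambda ≈ 10*4.107444 = 41.07444.
floor(lambda*100)/100 = 41.07.

41.07


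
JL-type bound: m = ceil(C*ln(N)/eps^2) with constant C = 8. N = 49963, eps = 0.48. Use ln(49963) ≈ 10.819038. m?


ln(49963) ≈ 10.819038.
eps^2 = 0.48^2 = 0.2304.
C*ln(N)/eps^2 ≈ 8*10.819038/0.2304 ≈ 375.661.
m = ceil(375.661) = 376.

376


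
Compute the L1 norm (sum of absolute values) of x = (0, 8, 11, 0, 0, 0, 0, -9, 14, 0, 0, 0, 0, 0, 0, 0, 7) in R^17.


Non-zero entries: [(1, 8), (2, 11), (7, -9), (8, 14), (16, 7)]
Absolute values: [8, 11, 9, 14, 7]
||x||_1 = sum = 49.

49


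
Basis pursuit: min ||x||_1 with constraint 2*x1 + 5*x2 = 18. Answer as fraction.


Axis intercepts:
  x1 = 9, x2 = 0: L1 = 9
  x1 = 0, x2 = 18/5: L1 = 18/5
x* = (0, 18/5)
||x*||_1 = 18/5.

18/5


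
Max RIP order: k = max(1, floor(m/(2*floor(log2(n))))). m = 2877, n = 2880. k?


floor(log2(2880)) = 11.
2*11 = 22.
m/(2*floor(log2(n))) = 2877/22 ≈ 130.7727.
floor = 130.
k = max(1, 130) = 130.

130


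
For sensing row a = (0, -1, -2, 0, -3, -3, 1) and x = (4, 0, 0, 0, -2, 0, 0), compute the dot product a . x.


Non-zero terms: ['0*4', '-3*-2']
Products: [0, 6]
y = sum = 6.

6


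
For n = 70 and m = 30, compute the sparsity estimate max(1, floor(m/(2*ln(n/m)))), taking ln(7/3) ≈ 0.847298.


n/m = 70/30 = 7/3.
ln(n/m) ≈ 0.847298.
2*ln(n/m) ≈ 1.694596.
m/(2*ln(n/m)) ≈ 30/1.694596 ≈ 17.7033.
floor = 17.
k_max = max(1, 17) = 17.

17


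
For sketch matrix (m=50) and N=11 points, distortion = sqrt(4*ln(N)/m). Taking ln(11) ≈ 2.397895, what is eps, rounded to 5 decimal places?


ln(11) ≈ 2.397895.
4*ln(N)/m ≈ 4*2.397895/50 ≈ 0.1918316.
eps = sqrt(0.1918316) ≈ 0.4379858 ≈ 0.43799.

0.43799


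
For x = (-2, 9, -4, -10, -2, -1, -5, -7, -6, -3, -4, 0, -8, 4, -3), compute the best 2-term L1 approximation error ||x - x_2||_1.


Sorted |x_i| descending: [10, 9, 8, 7, 6, 5, 4, 4, 4, 3, 3, 2, 2, 1, 0]
Keep top 2: [10, 9]
Tail entries: [8, 7, 6, 5, 4, 4, 4, 3, 3, 2, 2, 1, 0]
L1 error = sum of tail = 49.

49


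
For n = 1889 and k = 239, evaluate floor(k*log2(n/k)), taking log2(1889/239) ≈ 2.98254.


log2(n/k) = log2(1889/239) ≈ 2.98254.
k*log2(n/k) ≈ 239*2.98254 = 712.82706.
floor(712.82706) = 712.

712


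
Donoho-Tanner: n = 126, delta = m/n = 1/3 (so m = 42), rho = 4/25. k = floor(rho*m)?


m = 1/3*126 = 42.
rho = 4/25.
rho*m = 4/25*42 = 6.72.
k = floor(6.72) = 6.

6


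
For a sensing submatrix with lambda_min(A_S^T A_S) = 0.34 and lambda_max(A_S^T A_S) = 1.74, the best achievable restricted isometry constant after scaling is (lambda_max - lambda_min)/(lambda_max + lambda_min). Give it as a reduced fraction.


lambda_max - lambda_min = 1.74 - 0.34 = 1.40.
lambda_max + lambda_min = 1.74 + 0.34 = 2.08.
delta = 1.40/2.08 = 140/208 = 35/52.

35/52


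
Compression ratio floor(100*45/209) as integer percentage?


100*m/n = 100*45/209 ≈ 21.5311.
floor = 21.

21


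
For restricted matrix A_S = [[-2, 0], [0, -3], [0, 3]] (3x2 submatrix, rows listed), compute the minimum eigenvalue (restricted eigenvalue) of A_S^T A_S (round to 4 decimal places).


A_S^T A_S = [[4, 0], [0, 18]].
trace = 22.
det = 72.
disc = trace^2 - 4*det = 484 - 4*72 = 196.
sqrt(196) = 14.
lam_min = (22 - 14)/2 = 4 = 4.0000.

4.0000


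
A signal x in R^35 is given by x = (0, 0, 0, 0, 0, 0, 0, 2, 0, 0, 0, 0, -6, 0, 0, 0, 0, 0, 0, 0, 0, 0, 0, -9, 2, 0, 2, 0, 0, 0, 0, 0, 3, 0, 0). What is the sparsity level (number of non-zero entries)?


Non-zero positions: [7, 12, 23, 24, 26, 32].
Sparsity = 6.

6


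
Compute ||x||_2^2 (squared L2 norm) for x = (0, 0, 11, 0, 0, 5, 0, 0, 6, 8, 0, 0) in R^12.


Non-zero entries: [(2, 11), (5, 5), (8, 6), (9, 8)]
Squares: [121, 25, 36, 64]
||x||_2^2 = sum = 246.

246


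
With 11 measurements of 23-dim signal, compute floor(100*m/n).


100*m/n = 100*11/23 ≈ 47.8261.
floor = 47.

47


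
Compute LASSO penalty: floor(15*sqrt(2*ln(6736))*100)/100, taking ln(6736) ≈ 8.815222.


ln(6736) ≈ 8.815222.
2*ln(n) ≈ 17.630444.
sqrt(2*ln(n)) ≈ sqrt(17.630444) ≈ 4.198862.
lambda ≈ 15*4.198862 = 62.98293.
floor(lambda*100)/100 = 62.98.

62.98


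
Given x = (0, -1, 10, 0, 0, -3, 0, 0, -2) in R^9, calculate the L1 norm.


Non-zero entries: [(1, -1), (2, 10), (5, -3), (8, -2)]
Absolute values: [1, 10, 3, 2]
||x||_1 = sum = 16.

16


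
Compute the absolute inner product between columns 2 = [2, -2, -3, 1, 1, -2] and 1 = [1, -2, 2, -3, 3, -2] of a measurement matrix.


Inner product: 2*1 + -2*-2 + -3*2 + 1*-3 + 1*3 + -2*-2
Products: [2, 4, -6, -3, 3, 4]
Sum = 4.
|dot| = 4.

4


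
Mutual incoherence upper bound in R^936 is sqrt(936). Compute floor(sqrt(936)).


30^2 = 900 <= 936 < 961 = 31^2, so 30 <= sqrt(936) < 31.
floor(sqrt(936)) = 30.

30


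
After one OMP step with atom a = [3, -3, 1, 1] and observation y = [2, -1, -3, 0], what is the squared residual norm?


a^T a = 20.
a^T y = 6.
coeff = 6/20 = 3/10.
||r||^2 = 61/5.

61/5


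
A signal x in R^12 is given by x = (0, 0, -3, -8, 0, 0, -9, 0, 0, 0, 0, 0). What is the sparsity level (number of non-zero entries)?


Non-zero positions: [2, 3, 6].
Sparsity = 3.

3


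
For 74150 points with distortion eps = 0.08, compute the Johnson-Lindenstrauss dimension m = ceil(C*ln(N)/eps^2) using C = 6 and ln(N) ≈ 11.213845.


ln(74150) ≈ 11.213845.
eps^2 = 0.08^2 = 0.0064.
C*ln(N)/eps^2 ≈ 6*11.213845/0.0064 ≈ 10512.9797.
m = ceil(10512.9797) = 10513.

10513


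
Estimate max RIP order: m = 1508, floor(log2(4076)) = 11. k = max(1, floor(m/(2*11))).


floor(log2(4076)) = 11.
2*11 = 22.
m/(2*floor(log2(n))) = 1508/22 ≈ 68.5455.
floor = 68.
k = max(1, 68) = 68.

68


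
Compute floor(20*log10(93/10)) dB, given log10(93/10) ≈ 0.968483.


||x||/||e|| = 93/10.
log10(93/10) ≈ 0.968483.
20*log10(||x||/||e||) ≈ 20*0.968483 = 19.36966.
floor(19.36966) = 19.

19


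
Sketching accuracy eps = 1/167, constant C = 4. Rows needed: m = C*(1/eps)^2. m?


1/eps = 167.
(1/eps)^2 = 27889.
m = 4*27889 = 111556.

111556


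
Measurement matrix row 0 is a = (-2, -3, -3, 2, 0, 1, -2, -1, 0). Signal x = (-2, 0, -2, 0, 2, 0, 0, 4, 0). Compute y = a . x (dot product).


Non-zero terms: ['-2*-2', '-3*-2', '0*2', '-1*4']
Products: [4, 6, 0, -4]
y = sum = 6.

6


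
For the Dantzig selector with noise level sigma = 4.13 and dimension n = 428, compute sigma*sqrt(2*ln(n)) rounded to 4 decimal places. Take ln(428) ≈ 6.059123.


ln(428) ≈ 6.059123.
2*ln(n) ≈ 12.118246.
sqrt(2*ln(n)) ≈ sqrt(12.118246) ≈ 3.481127.
threshold ≈ 4.13*3.481127 = 14.37705451 ≈ 14.3771.

14.3771


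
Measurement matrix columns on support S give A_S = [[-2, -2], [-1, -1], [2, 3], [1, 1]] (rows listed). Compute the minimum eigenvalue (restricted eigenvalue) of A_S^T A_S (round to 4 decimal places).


A_S^T A_S = [[10, 12], [12, 15]].
trace = 25.
det = 6.
disc = trace^2 - 4*det = 625 - 4*6 = 601.
sqrt(601) ≈ 24.515301.
lam_min = (25 - sqrt(601))/2 ≈ (25 - 24.515301)/2 = 0.2423495 ≈ 0.2423.

0.2423


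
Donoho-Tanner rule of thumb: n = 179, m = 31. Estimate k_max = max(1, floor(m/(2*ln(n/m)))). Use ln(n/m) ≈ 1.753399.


n/m = 179/31.
ln(n/m) ≈ 1.753399.
2*ln(n/m) ≈ 3.506798.
m/(2*ln(n/m)) ≈ 31/3.506798 ≈ 8.84.
floor = 8.
k_max = max(1, 8) = 8.

8


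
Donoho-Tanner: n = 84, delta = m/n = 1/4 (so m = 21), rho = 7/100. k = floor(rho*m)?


m = 1/4*84 = 21.
rho = 7/100.
rho*m = 7/100*21 = 1.47.
k = floor(1.47) = 1.

1


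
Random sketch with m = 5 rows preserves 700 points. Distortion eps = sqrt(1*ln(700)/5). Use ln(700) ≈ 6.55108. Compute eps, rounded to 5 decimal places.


ln(700) ≈ 6.55108.
1*ln(N)/m ≈ 1*6.55108/5 ≈ 1.310216.
eps = sqrt(1.310216) ≈ 1.1446467 ≈ 1.14465.

1.14465


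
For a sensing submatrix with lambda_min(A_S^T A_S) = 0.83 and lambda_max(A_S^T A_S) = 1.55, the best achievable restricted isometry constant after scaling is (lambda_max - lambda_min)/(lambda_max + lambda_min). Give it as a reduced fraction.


lambda_max - lambda_min = 1.55 - 0.83 = 0.72.
lambda_max + lambda_min = 1.55 + 0.83 = 2.38.
delta = 0.72/2.38 = 72/238 = 36/119.

36/119


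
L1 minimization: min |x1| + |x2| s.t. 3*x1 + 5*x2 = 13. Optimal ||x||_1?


Axis intercepts:
  x1 = 13/3, x2 = 0: L1 = 13/3
  x1 = 0, x2 = 13/5: L1 = 13/5
x* = (0, 13/5)
||x*||_1 = 13/5.

13/5


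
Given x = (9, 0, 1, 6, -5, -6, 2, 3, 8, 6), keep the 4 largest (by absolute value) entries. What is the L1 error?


Sorted |x_i| descending: [9, 8, 6, 6, 6, 5, 3, 2, 1, 0]
Keep top 4: [9, 8, 6, 6]
Tail entries: [6, 5, 3, 2, 1, 0]
L1 error = sum of tail = 17.

17


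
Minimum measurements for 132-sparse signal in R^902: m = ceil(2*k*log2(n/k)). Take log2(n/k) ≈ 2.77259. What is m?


log2(n/k) = log2(902/132) ≈ 2.77259.
2*k*log2(n/k) ≈ 2*132*2.77259 = 731.96376.
m = ceil(731.96376) = 732.

732


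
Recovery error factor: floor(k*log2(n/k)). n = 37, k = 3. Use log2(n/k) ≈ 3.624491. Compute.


log2(n/k) = log2(37/3) ≈ 3.624491.
k*log2(n/k) ≈ 3*3.624491 = 10.873473.
floor(10.873473) = 10.

10


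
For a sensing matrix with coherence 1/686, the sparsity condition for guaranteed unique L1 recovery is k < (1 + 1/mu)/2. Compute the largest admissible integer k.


1/mu = 686.
1 + 1/mu = 687.
(1 + 1/mu)/2 = 343.5 is not an integer, so k_max = floor(343.5) = 343.

343


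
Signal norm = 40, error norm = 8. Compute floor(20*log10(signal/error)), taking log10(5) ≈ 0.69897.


||x||/||e|| = 40/8 = 5.
log10(5) ≈ 0.69897.
20*log10(||x||/||e||) ≈ 20*0.69897 = 13.9794.
floor(13.9794) = 13.

13


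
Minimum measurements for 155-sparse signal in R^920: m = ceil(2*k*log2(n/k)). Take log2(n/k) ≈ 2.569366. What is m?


log2(n/k) = log2(920/155) ≈ 2.569366.
2*k*log2(n/k) ≈ 2*155*2.569366 = 796.50346.
m = ceil(796.50346) = 797.

797


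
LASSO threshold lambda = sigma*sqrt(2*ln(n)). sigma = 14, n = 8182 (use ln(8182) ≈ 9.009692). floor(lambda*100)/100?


ln(8182) ≈ 9.009692.
2*ln(n) ≈ 18.019384.
sqrt(2*ln(n)) ≈ sqrt(18.019384) ≈ 4.244924.
lambda ≈ 14*4.244924 = 59.428936.
floor(lambda*100)/100 = 59.42.

59.42


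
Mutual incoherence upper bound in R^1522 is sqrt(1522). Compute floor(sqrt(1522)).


39^2 = 1521 <= 1522 < 1600 = 40^2, so 39 <= sqrt(1522) < 40.
floor(sqrt(1522)) = 39.

39


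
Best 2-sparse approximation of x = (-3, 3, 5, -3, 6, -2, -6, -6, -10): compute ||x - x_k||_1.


Sorted |x_i| descending: [10, 6, 6, 6, 5, 3, 3, 3, 2]
Keep top 2: [10, 6]
Tail entries: [6, 6, 5, 3, 3, 3, 2]
L1 error = sum of tail = 28.

28


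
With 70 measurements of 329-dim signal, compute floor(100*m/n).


100*m/n = 100*70/329 ≈ 21.2766.
floor = 21.

21


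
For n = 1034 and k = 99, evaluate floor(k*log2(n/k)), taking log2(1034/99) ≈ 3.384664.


log2(n/k) = log2(1034/99) ≈ 3.384664.
k*log2(n/k) ≈ 99*3.384664 = 335.081736.
floor(335.081736) = 335.

335


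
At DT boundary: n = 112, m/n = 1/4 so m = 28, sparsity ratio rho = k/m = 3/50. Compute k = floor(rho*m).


m = 1/4*112 = 28.
rho = 3/50.
rho*m = 3/50*28 = 1.68.
k = floor(1.68) = 1.

1


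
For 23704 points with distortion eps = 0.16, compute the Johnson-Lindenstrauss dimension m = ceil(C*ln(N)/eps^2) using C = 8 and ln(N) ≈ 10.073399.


ln(23704) ≈ 10.073399.
eps^2 = 0.16^2 = 0.0256.
C*ln(N)/eps^2 ≈ 8*10.073399/0.0256 ≈ 3147.9372.
m = ceil(3147.9372) = 3148.

3148


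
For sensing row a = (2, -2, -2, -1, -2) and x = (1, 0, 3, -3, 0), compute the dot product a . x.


Non-zero terms: ['2*1', '-2*3', '-1*-3']
Products: [2, -6, 3]
y = sum = -1.

-1
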